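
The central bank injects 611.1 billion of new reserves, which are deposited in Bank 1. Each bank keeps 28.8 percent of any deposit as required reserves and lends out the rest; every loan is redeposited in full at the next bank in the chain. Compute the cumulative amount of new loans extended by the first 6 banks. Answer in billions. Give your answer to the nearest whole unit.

Bank i lends (1 − rr)^i of the original deposit: Bank 1 lends 611.1·0.7120 = 435.1032, Bank 2 lends 611.1·0.7120² ≈ 309.7935, and so on.
Summing a geometric series: total = 611.1·[0.7120·(1 − 0.7120^6) / (1 − 0.7120)] ≈ 1313.9502 billion.

1314 billion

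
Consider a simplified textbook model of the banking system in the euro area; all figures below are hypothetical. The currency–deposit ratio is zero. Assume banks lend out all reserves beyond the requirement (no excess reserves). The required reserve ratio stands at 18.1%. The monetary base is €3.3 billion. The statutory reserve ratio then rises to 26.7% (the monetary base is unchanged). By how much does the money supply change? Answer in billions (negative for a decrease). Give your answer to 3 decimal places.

-5.872 billion

Initially m₁ = 1 / (0.181) ≈ 5.52486, so M₁ = 5.52486 × 3.3 ≈ 18.232 billion.
After the change m₂ = 1 / (0.267) ≈ 3.74532, so M₂ = 3.74532 × 3.3 ≈ 12.3596 billion.
ΔM = M₂ − M₁ = 12.3596 − 18.232 = -5.8724 billion.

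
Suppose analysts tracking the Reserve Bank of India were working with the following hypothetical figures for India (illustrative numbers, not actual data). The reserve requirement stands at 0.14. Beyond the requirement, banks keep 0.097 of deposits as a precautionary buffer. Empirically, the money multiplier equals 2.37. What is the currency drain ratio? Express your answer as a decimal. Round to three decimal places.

Using m = 2.37. From m = (1 + c)/(c + rr + e), rearranging gives 1 + c = m·(c + rr + e), so c·(1 − m) = m·(rr + e) − 1.
Hence c = [m·(rr + e) − 1]/(1 − m) = [2.37 × (0.14 + 0.097) − 1] / (1 − 2.37) ≈ 0.319934.

0.320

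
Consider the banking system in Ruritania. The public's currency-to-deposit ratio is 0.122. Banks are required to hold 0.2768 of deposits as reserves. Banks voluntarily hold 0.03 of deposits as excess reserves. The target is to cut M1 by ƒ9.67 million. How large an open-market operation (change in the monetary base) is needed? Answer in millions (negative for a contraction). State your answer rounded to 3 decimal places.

The money multiplier is m = (1 + c) / (rr + e + c) = (1 + 0.122) / (0.2768 + 0.03 + 0.122) ≈ 2.61660.
ΔMB = ΔM / m = (−9.67) / 2.61660 ≈ -3.6956 million.

-3.696 million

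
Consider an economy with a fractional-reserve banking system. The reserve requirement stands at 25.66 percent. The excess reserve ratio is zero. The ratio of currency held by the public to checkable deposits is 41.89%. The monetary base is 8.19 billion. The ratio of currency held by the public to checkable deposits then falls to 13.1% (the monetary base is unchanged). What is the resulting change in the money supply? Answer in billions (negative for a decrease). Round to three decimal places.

6.695 billion

Initially m₁ = (1 + 0.4189) / (0.2566 + 0.4189) ≈ 2.10052, so M₁ = 2.10052 × 8.19 ≈ 17.2033 billion.
After the change m₂ = (1 + 0.131) / (0.2566 + 0.131) ≈ 2.91796, so M₂ = 2.91796 × 8.19 ≈ 23.8981 billion.
ΔM = M₂ − M₁ = 23.8981 − 17.2033 = 6.6948 billion.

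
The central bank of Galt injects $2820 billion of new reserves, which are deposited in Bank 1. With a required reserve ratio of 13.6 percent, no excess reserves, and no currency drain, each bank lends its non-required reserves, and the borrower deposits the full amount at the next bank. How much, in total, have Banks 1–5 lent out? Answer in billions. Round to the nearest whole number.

Bank i lends (1 − rr)^i of the original deposit: Bank 1 lends 2820·0.8640 = 2436.4800, Bank 2 lends 2820·0.8640² ≈ 2105.1187, and so on.
Summing a geometric series: total = 2820·[0.8640·(1 − 0.8640^5) / (1 − 0.8640)] ≈ 9289.6278 billion.

$9290 billion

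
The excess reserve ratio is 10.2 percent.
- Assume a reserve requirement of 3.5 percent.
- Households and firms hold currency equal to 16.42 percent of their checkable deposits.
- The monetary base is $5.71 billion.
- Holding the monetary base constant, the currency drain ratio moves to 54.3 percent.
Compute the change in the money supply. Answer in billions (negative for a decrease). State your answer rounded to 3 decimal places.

Initially m₁ = (1 + 0.1642) / (0.035 + 0.102 + 0.1642) ≈ 3.86521, so M₁ = 3.86521 × 5.71 ≈ 22.0703 billion.
After the change m₂ = (1 + 0.543) / (0.035 + 0.102 + 0.543) ≈ 2.26912, so M₂ = 2.26912 × 5.71 ≈ 12.9567 billion.
ΔM = M₂ − M₁ = 12.9567 − 22.0703 = -9.1136 billion.

-9.114 billion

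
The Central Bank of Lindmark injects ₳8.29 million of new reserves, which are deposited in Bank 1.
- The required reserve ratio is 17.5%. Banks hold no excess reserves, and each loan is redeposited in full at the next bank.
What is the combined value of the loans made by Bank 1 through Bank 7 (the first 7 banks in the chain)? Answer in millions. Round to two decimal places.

₳28.92 million

Bank i lends (1 − rr)^i of the original deposit: Bank 1 lends 8.29·0.8250 ≈ 6.8392, Bank 2 lends 8.29·0.8250² ≈ 5.6424, and so on.
Summing a geometric series: total = 8.29·[0.8250·(1 − 0.8250^7) / (1 − 0.8250)] ≈ 28.9155 million.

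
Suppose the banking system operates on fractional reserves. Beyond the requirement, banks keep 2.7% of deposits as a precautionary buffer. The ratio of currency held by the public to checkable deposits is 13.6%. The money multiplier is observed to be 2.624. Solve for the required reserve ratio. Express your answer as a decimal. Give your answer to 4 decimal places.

0.2699

Using m = 2.624. Since m = (1 + c)/(c + rr + e), the denominator satisfies c + rr + e = (1 + c)/m = (1 + 0.136) / 2.624 ≈ 0.432927.
With c = 0.136 and e = 0.027, the required reserve ratio is 0.432927 − 0.136 − 0.027 = 0.269927.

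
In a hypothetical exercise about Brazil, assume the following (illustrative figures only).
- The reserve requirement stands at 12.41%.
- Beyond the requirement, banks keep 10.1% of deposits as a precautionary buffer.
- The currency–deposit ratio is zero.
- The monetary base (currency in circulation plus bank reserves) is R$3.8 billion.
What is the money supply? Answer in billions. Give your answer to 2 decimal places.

R$16.88 billion

The money multiplier is m = 1 / (rr + e) = 1 / (0.1241 + 0.101) ≈ 4.4425.
So M = m × MB = 4.4425 × 3.8 = 16.8815 billion.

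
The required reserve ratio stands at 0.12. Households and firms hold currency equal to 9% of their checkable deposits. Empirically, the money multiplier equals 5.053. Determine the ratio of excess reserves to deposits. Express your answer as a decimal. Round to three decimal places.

0.006

Using m = 5.053. Since m = (1 + c)/(c + rr + e), the denominator satisfies c + rr + e = (1 + c)/m = (1 + 0.09) / 5.053 ≈ 0.215713.
With c = 0.09 and rr = 0.12, the ratio of excess reserves to deposits is 0.215713 − 0.09 − 0.12 = 0.005713.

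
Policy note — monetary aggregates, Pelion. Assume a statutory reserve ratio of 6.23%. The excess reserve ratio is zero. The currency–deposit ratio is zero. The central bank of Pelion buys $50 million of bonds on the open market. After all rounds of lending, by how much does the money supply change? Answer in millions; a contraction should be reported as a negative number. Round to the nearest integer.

$803 million

The simple money multiplier is m = 1/rr = 1/0.0623 ≈ 16.0514.
An open-market purchase increases the monetary base by 50 million, so ΔM = m × ΔMB = 16.0514 × 50 = 802.57 million.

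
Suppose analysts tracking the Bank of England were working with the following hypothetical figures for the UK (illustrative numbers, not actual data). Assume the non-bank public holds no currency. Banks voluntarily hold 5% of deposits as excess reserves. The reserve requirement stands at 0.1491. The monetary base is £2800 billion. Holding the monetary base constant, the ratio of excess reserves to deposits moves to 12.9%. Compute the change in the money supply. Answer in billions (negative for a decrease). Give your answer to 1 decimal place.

-3995.0 billion

Initially m₁ = 1 / (0.1491 + 0.05) ≈ 5.022602, so M₁ = 5.022602 × 2800 = 14063.2856 billion.
After the change m₂ = 1 / (0.1491 + 0.129) ≈ 3.595829, so M₂ = 3.595829 × 2800 = 10068.3212 billion.
ΔM = M₂ − M₁ = 10068.3212 − 14063.2856 = -3994.9644 billion.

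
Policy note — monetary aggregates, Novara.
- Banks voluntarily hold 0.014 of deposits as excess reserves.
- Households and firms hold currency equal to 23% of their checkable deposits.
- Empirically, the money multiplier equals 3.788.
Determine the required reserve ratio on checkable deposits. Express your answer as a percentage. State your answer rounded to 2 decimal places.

8.07%

Using m = 3.788. Since m = (1 + c)/(c + rr + e), the denominator satisfies c + rr + e = (1 + c)/m = (1 + 0.23) / 3.788 ≈ 0.324710.
With c = 0.23 and e = 0.014, the required reserve ratio on checkable deposits is 0.324710 − 0.23 − 0.014 = 0.08071.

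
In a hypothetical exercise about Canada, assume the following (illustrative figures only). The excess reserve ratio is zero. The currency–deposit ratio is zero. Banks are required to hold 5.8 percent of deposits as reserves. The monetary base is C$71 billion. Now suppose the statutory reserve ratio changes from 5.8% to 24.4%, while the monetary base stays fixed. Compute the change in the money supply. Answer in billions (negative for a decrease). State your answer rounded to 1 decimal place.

-933.2 billion

Initially m₁ = 1 / (0.058) ≈ 17.2414, so M₁ = 17.2414 × 71 = 1224.1394 billion.
After the change m₂ = 1 / (0.244) ≈ 4.0984, so M₂ = 4.0984 × 71 = 290.9864 billion.
ΔM = M₂ − M₁ = 290.9864 − 1224.1394 = -933.153 billion.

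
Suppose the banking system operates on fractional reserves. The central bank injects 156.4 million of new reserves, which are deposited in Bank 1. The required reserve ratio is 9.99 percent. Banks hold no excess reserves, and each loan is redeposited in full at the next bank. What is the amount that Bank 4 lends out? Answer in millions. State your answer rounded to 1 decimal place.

Each bank lends a fraction (1 − rr) = 0.9001 of the deposit it receives, so Bank 4 receives 156.4·0.9001^3 and lends 156.4·0.9001^4 ≈ 102.6597 million.

102.7 million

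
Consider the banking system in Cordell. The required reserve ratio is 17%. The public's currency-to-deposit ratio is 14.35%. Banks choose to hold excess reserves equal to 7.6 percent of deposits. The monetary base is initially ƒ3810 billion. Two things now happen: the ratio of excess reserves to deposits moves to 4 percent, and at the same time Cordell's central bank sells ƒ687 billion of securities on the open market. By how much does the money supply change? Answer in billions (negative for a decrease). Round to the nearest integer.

-1083 billion

Before: m₁ = (1 + 0.1435) / (0.17 + 0.076 + 0.1435) ≈ 2.93582, MB₁ = 3810, so M₁ = 2.93582 × 3810 = 11185.4742 billion.
After: m₂ = (1 + 0.1435) / (0.17 + 0.04 + 0.1435) ≈ 3.23479, MB₂ = 3810 − 687 = 3123, so M₂ = 3.23479 × 3123 ≈ 10102.2492 billion.
ΔM = M₂ − M₁ = 10102.2492 − 11185.4742 = -1083.225 billion.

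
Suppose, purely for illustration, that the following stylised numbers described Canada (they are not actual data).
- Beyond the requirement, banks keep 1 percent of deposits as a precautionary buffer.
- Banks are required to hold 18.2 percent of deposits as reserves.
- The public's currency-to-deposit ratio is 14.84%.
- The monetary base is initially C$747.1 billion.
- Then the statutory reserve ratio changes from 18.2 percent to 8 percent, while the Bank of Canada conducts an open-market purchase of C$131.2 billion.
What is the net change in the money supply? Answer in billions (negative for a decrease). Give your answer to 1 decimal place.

C$1710.4 billion

Before: m₁ = (1 + 0.1484) / (0.182 + 0.01 + 0.1484) ≈ 3.37368, MB₁ = 747.1, so M₁ = 3.37368 × 747.1 ≈ 2520.4763 billion.
After: m₂ = (1 + 0.1484) / (0.08 + 0.01 + 0.1484) ≈ 4.81711, MB₂ = 747.1 + 131.2 = 878.3, so M₂ = 4.81711 × 878.3 ≈ 4230.8677 billion.
ΔM = M₂ − M₁ = 4230.8677 − 2520.4763 = 1710.3914 billion.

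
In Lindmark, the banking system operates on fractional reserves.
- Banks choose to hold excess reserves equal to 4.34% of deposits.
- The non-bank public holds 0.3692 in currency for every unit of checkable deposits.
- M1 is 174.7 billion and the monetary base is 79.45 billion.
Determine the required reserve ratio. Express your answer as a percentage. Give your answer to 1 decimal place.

21.0%

Using m = M/MB = 174.7/79.45 ≈ 2.198867. Since m = (1 + c)/(c + rr + e), the denominator satisfies c + rr + e = (1 + c)/m = (1 + 0.3692) / 2.198867 ≈ 0.622684.
With c = 0.3692 and e = 0.0434, the required reserve ratio is 0.622684 − 0.3692 − 0.0434 = 0.210084.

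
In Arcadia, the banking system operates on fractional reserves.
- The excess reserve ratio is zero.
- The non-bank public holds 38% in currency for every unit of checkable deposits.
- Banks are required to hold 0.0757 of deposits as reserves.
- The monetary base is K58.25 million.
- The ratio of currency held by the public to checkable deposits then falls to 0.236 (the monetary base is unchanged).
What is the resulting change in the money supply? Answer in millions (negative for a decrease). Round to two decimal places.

K54.58 million

Initially m₁ = (1 + 0.38) / (0.0757 + 0.38) ≈ 3.02831, so M₁ = 3.02831 × 58.25 ≈ 176.3991 million.
After the change m₂ = (1 + 0.236) / (0.0757 + 0.236) ≈ 3.96535, so M₂ = 3.96535 × 58.25 ≈ 230.9816 million.
ΔM = M₂ − M₁ = 230.9816 − 176.3991 = 54.5825 million.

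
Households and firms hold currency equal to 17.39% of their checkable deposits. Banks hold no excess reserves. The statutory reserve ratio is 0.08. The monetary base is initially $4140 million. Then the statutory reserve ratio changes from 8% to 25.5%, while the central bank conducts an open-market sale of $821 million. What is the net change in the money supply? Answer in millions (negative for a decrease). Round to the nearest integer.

Before: m₁ = (1 + 0.1739) / (0.08 + 0.1739) ≈ 4.62347, MB₁ = 4140, so M₁ = 4.62347 × 4140 = 19141.1658 million.
After: m₂ = (1 + 0.1739) / (0.255 + 0.1739) ≈ 2.73700, MB₂ = 4140 − 821 = 3319, so M₂ = 2.73700 × 3319 = 9084.103 million.
ΔM = M₂ − M₁ = 9084.103 − 19141.1658 = -10057.0628 million.

-10057 million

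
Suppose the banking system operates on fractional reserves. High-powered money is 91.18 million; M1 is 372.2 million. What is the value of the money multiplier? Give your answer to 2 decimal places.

4.08

The money multiplier is m = M / MB = 372.2 / 91.18 ≈ 4.08204.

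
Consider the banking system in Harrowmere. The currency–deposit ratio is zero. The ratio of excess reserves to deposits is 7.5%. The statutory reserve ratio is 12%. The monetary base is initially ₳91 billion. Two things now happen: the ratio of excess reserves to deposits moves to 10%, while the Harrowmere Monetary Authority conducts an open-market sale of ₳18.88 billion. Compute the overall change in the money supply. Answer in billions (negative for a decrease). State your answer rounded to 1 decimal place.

Before: m₁ = 1 / (0.12 + 0.075) ≈ 5.1282, MB₁ = 91, so M₁ = 5.1282 × 91 = 466.6662 billion.
After: m₂ = 1 / (0.12 + 0.1) ≈ 4.5455, MB₂ = 91 − 18.88 = 72.12, so M₂ = 4.5455 × 72.12 ≈ 327.8215 billion.
ΔM = M₂ − M₁ = 327.8215 − 466.6662 = -138.8447 billion.

-138.8 billion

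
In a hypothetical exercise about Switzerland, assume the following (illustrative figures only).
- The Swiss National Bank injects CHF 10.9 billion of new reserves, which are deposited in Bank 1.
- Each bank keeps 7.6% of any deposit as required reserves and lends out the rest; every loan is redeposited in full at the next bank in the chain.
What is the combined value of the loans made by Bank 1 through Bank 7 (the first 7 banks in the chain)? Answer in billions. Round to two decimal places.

Bank i lends (1 − rr)^i of the original deposit: Bank 1 lends 10.9·0.9240 = 10.0716, Bank 2 lends 10.9·0.9240² ≈ 9.3062, and so on.
Summing a geometric series: total = 10.9·[0.9240·(1 − 0.9240^7) / (1 − 0.9240)] ≈ 56.3151 billion.

CHF 56.32 billion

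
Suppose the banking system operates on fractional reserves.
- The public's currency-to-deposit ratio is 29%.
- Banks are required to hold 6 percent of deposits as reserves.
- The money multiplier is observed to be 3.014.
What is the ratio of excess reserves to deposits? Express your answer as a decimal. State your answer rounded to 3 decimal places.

Using m = 3.014. Since m = (1 + c)/(c + rr + e), the denominator satisfies c + rr + e = (1 + c)/m = (1 + 0.29) / 3.014 ≈ 0.428003.
With c = 0.29 and rr = 0.06, the ratio of excess reserves to deposits is 0.428003 − 0.29 − 0.06 = 0.078003.

0.078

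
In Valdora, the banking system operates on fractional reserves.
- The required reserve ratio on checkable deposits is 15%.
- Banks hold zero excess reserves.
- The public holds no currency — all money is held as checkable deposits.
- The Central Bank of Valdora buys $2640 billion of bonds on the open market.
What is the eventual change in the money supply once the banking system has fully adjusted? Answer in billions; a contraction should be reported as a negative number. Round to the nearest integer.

The simple money multiplier is m = 1/rr = 1/0.15 ≈ 6.66667.
An open-market purchase increases the monetary base by 2640 billion, so ΔM = m × ΔMB = 6.66667 × 2640 = 17600.0088 billion.

$17600 billion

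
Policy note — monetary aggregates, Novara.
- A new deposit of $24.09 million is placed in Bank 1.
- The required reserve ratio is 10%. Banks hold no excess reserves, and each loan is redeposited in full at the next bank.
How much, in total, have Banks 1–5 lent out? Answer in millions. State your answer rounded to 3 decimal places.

Bank i lends (1 − rr)^i of the original deposit: Bank 1 lends 24.09·0.9000 = 21.6810, Bank 2 lends 24.09·0.9000² = 19.5129, and so on.
Summing a geometric series: total = 24.09·[0.9000·(1 − 0.9000^5) / (1 − 0.9000)] ≈ 88.7859 million.

$88.786 million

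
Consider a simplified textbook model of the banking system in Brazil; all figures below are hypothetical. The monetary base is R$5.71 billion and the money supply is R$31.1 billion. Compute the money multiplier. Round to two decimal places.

5.45

The money multiplier is m = M / MB = 31.1 / 5.71 ≈ 5.44658.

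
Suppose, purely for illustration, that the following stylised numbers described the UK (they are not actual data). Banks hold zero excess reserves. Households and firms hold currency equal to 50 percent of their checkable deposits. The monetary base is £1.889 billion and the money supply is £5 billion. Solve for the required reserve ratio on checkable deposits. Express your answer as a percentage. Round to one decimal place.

Using m = M/MB = 5/1.889 ≈ 2.646903. Since m = (1 + c)/(c + rr + e), the denominator satisfies c + rr + e = (1 + c)/m = (1 + 0.5) / 2.646903 ≈ 0.566700.
With c = 0.5 and e = 0, the required reserve ratio on checkable deposits is 0.566700 − 0.5 − 0 = 0.0667.

6.7%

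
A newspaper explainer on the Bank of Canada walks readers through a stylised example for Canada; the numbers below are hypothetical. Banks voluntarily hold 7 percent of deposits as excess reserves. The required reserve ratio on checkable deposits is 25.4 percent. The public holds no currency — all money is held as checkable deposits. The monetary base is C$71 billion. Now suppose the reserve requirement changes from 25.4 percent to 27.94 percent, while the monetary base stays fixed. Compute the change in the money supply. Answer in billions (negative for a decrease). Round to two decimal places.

-15.93 billion

Initially m₁ = 1 / (0.254 + 0.07) ≈ 3.08642, so M₁ = 3.08642 × 71 ≈ 219.1358 billion.
After the change m₂ = 1 / (0.2794 + 0.07) ≈ 2.86205, so M₂ = 2.86205 × 71 ≈ 203.2055 billion.
ΔM = M₂ − M₁ = 203.2055 − 219.1358 = -15.9303 billion.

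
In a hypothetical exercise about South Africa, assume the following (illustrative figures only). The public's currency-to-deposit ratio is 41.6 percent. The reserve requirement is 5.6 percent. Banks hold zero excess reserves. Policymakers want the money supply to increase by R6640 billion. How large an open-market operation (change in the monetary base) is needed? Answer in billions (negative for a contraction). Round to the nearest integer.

R2213 billion

The money multiplier is m = (1 + c) / (rr + c) = (1 + 0.416) / (0.056 + 0.416) = 3.
ΔMB = ΔM / m = (+6640) / 3 ≈ 2213.3333 billion.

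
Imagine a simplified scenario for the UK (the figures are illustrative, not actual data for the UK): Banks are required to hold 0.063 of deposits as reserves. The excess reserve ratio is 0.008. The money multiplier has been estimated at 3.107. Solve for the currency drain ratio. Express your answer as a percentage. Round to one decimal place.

37.0%

Using m = 3.107. From m = (1 + c)/(c + rr + e), rearranging gives 1 + c = m·(c + rr + e), so c·(1 − m) = m·(rr + e) − 1.
Hence c = [m·(rr + e) − 1]/(1 − m) = [3.107 × (0.063 + 0.008) − 1] / (1 − 3.107) ≈ 0.369911.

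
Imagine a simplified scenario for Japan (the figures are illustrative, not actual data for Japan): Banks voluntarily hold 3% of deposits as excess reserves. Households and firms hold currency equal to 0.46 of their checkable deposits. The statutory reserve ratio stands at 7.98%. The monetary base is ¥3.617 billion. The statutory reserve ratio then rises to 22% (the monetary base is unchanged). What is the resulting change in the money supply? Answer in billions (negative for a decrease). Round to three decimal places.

Initially m₁ = (1 + 0.46) / (0.0798 + 0.03 + 0.46) ≈ 2.56230, so M₁ = 2.56230 × 3.617 ≈ 9.2678 billion.
After the change m₂ = (1 + 0.46) / (0.22 + 0.03 + 0.46) ≈ 2.05634, so M₂ = 2.05634 × 3.617 ≈ 7.4378 billion.
ΔM = M₂ − M₁ = 7.4378 − 9.2678 = -1.83 billion.

-1.830 billion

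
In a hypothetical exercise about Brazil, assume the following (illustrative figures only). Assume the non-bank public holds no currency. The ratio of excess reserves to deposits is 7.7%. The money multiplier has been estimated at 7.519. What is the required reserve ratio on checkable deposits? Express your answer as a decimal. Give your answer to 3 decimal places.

0.056

Using m = 7.519. Since m = (1 + c)/(c + rr + e), the denominator satisfies c + rr + e = (1 + c)/m = (1 + 0) / 7.519 ≈ 0.132996.
With c = 0 and e = 0.077, the required reserve ratio on checkable deposits is 0.132996 − 0 − 0.077 = 0.055996.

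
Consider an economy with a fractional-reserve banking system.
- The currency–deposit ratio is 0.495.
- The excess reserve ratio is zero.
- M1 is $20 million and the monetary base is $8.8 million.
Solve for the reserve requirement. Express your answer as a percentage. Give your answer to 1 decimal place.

16.3%

Using m = M/MB = 20/8.8 ≈ 2.272727. Since m = (1 + c)/(c + rr + e), the denominator satisfies c + rr + e = (1 + c)/m = (1 + 0.495) / 2.272727 ≈ 0.657800.
With c = 0.495 and e = 0, the reserve requirement is 0.657800 − 0.495 − 0 = 0.1628.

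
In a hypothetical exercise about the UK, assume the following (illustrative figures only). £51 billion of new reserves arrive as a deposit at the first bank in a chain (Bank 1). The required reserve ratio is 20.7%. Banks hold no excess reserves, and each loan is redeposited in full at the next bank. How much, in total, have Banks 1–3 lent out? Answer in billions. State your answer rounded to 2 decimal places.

Bank i lends (1 − rr)^i of the original deposit: Bank 1 lends 51·0.7930 = 40.4430, Bank 2 lends 51·0.7930² ≈ 32.0713, and so on.
Summing a geometric series: total = 51·[0.7930·(1 − 0.7930^3) / (1 − 0.7930)] ≈ 97.9468 billion.

£97.95 billion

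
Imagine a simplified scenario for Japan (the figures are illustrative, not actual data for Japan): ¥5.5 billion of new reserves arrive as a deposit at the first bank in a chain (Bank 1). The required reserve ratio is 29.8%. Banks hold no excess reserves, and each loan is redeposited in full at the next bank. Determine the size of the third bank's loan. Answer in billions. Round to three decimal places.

Each bank lends a fraction (1 − rr) = 0.7020 of the deposit it receives, so Bank 3 receives 5.5·0.7020^2 and lends 5.5·0.7020^3 ≈ 1.9027 billion.

¥1.903 billion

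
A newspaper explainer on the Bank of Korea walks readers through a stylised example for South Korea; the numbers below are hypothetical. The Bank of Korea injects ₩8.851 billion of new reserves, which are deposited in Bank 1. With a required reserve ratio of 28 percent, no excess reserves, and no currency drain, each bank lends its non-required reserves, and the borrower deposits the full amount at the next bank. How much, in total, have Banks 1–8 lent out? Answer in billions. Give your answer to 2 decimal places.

₩21.12 billion

Bank i lends (1 − rr)^i of the original deposit: Bank 1 lends 8.851·0.7200 ≈ 6.3727, Bank 2 lends 8.851·0.7200² ≈ 4.5884, and so on.
Summing a geometric series: total = 8.851·[0.7200·(1 − 0.7200^8) / (1 − 0.7200)] ≈ 21.1160 billion.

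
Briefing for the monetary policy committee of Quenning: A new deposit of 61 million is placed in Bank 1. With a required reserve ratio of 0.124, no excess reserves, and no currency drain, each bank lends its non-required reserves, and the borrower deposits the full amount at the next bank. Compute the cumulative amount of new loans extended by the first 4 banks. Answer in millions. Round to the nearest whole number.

Bank i lends (1 − rr)^i of the original deposit: Bank 1 lends 61·0.8760 = 53.4360, Bank 2 lends 61·0.8760² ≈ 46.8099, and so on.
Summing a geometric series: total = 61·[0.8760·(1 − 0.8760^4) / (1 − 0.8760)] ≈ 177.1723 million.

177 million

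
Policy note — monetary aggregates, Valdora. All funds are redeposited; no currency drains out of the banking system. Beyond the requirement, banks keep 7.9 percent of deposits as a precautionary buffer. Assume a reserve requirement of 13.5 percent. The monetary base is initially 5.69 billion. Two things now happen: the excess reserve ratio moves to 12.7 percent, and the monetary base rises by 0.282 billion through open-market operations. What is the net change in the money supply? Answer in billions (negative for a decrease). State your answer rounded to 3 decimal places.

Before: m₁ = 1 / (0.135 + 0.079) ≈ 4.67290, MB₁ = 5.69, so M₁ = 4.67290 × 5.69 ≈ 26.5888 billion.
After: m₂ = 1 / (0.135 + 0.127) ≈ 3.81679, MB₂ = 5.69 + 0.282 = 5.972, so M₂ = 3.81679 × 5.972 ≈ 22.7939 billion.
ΔM = M₂ − M₁ = 22.7939 − 26.5888 = -3.7949 billion.

-3.795 billion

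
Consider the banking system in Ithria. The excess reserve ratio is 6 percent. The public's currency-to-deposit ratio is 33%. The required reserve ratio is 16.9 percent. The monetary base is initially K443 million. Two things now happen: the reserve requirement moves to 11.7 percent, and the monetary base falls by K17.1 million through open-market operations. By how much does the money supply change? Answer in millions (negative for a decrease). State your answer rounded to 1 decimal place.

Before: m₁ = (1 + 0.33) / (0.169 + 0.06 + 0.33) ≈ 2.37925, MB₁ = 443, so M₁ = 2.37925 × 443 ≈ 1054.0077 million.
After: m₂ = (1 + 0.33) / (0.117 + 0.06 + 0.33) ≈ 2.62327, MB₂ = 443 − 17.1 = 425.9, so M₂ = 2.62327 × 425.9 ≈ 1117.2507 million.
ΔM = M₂ − M₁ = 1117.2507 − 1054.0077 = 63.243 million.

K63.2 million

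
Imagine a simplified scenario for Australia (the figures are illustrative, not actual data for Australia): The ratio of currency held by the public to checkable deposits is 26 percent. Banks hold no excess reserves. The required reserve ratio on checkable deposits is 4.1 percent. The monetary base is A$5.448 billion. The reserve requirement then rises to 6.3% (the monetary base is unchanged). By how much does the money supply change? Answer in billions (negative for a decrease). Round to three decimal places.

Initially m₁ = (1 + 0.26) / (0.041 + 0.26) ≈ 4.18605, so M₁ = 4.18605 × 5.448 ≈ 22.8056 billion.
After the change m₂ = (1 + 0.26) / (0.063 + 0.26) ≈ 3.90093, so M₂ = 3.90093 × 5.448 ≈ 21.2523 billion.
ΔM = M₂ − M₁ = 21.2523 − 22.8056 = -1.5533 billion.

-1.553 billion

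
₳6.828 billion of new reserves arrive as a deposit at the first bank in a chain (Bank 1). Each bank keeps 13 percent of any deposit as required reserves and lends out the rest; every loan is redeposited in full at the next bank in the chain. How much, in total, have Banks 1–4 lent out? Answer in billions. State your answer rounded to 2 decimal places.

Bank i lends (1 − rr)^i of the original deposit: Bank 1 lends 6.828·0.8700 ≈ 5.9404, Bank 2 lends 6.828·0.8700² ≈ 5.1681, and so on.
Summing a geometric series: total = 6.828·[0.8700·(1 − 0.8700^4) / (1 − 0.8700)] ≈ 19.5165 billion.

₳19.52 billion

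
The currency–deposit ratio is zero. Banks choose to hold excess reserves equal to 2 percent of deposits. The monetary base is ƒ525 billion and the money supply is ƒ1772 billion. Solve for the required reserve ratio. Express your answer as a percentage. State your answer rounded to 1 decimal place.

27.6%

Using m = M/MB = 1772/525 ≈ 3.375238. Since m = (1 + c)/(c + rr + e), the denominator satisfies c + rr + e = (1 + c)/m = (1 + 0) / 3.375238 ≈ 0.296275.
With c = 0 and e = 0.02, the required reserve ratio is 0.296275 − 0 − 0.02 = 0.276275.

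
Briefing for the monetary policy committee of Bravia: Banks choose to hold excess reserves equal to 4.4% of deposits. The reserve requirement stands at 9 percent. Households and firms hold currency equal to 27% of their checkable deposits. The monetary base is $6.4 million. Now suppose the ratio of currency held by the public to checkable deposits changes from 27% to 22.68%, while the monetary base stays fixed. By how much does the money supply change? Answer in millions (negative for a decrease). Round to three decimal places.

Initially m₁ = (1 + 0.27) / (0.09 + 0.044 + 0.27) ≈ 3.14356, so M₁ = 3.14356 × 6.4 ≈ 20.1188 million.
After the change m₂ = (1 + 0.2268) / (0.09 + 0.044 + 0.2268) ≈ 3.40022, so M₂ = 3.40022 × 6.4 ≈ 21.7614 million.
ΔM = M₂ − M₁ = 21.7614 − 20.1188 = 1.6426 million.

$1.643 million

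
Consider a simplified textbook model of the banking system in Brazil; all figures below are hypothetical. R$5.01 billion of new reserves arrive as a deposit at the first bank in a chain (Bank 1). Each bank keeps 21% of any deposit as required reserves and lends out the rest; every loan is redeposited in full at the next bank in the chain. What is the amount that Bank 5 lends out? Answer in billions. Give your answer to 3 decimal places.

R$1.542 billion

Each bank lends a fraction (1 − rr) = 0.7900 of the deposit it receives, so Bank 5 receives 5.01·0.7900^4 and lends 5.01·0.7900^5 ≈ 1.5416 billion.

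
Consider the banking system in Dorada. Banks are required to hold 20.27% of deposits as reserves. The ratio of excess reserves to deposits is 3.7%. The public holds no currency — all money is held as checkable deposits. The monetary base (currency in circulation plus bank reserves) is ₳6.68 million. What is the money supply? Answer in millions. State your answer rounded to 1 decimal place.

₳27.9 million

The money multiplier is m = 1 / (rr + e) = 1 / (0.2027 + 0.037) ≈ 4.1719.
So M = m × MB = 4.1719 × 6.68 ≈ 27.8683 million.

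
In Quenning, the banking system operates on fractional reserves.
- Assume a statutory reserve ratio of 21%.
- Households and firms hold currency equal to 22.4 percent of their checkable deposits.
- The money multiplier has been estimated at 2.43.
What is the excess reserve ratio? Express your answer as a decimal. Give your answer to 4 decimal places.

0.0697

Using m = 2.43. Since m = (1 + c)/(c + rr + e), the denominator satisfies c + rr + e = (1 + c)/m = (1 + 0.224) / 2.43 ≈ 0.503704.
With c = 0.224 and rr = 0.21, the excess reserve ratio is 0.503704 − 0.224 − 0.21 = 0.069704.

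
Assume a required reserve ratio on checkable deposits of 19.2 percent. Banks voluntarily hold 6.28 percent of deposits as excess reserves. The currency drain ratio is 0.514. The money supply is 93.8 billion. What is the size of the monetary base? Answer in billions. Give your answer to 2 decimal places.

47.63 billion

The money multiplier is m = (1 + c) / (rr + e + c) = (1 + 0.514) / (0.192 + 0.0628 + 0.514) ≈ 1.96930.
MB = M / m = 93.8 / 1.96930 ≈ 47.6311 billion.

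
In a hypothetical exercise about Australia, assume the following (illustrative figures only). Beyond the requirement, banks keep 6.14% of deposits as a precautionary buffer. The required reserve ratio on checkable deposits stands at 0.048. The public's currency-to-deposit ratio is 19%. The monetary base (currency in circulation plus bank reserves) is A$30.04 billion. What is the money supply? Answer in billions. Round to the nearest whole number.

A$119 billion

The money multiplier is m = (1 + c) / (rr + e + c) = (1 + 0.19) / (0.048 + 0.0614 + 0.19) ≈ 3.9746.
So M = m × MB = 3.9746 × 30.04 ≈ 119.397 billion.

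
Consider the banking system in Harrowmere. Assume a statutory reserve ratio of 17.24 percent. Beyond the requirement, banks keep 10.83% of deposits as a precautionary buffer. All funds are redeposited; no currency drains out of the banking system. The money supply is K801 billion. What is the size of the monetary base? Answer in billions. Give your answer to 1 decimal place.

The money multiplier is m = 1 / (rr + e) = 1 / (0.1724 + 0.1083) ≈ 3.56252.
MB = M / m = 801 / 3.56252 ≈ 224.8408 billion.

K224.8 billion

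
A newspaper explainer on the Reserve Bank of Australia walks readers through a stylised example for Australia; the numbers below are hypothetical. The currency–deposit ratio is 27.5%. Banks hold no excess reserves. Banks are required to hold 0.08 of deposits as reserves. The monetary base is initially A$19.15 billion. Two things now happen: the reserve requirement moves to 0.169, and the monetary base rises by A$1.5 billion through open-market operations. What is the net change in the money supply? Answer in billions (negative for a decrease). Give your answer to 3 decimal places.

-9.479 billion

Before: m₁ = (1 + 0.275) / (0.08 + 0.275) ≈ 3.591549, MB₁ = 19.15, so M₁ = 3.591549 × 19.15 ≈ 68.7782 billion.
After: m₂ = (1 + 0.275) / (0.169 + 0.275) ≈ 2.871622, MB₂ = 19.15 + 1.5 = 20.65, so M₂ = 2.871622 × 20.65 ≈ 59.299 billion.
ΔM = M₂ − M₁ = 59.299 − 68.7782 = -9.4792 billion.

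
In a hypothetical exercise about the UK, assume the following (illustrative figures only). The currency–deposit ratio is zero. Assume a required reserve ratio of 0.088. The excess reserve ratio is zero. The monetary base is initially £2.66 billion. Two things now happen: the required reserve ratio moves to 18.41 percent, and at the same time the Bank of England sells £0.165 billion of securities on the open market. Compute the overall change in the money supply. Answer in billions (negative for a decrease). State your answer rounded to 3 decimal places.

-16.675 billion

Before: m₁ = 1 / (0.088) ≈ 11.36364, MB₁ = 2.66, so M₁ = 11.36364 × 2.66 ≈ 30.2273 billion.
After: m₂ = 1 / (0.1841) ≈ 5.43183, MB₂ = 2.66 − 0.165 = 2.495, so M₂ = 5.43183 × 2.495 ≈ 13.5524 billion.
ΔM = M₂ − M₁ = 13.5524 − 30.2273 = -16.6749 billion.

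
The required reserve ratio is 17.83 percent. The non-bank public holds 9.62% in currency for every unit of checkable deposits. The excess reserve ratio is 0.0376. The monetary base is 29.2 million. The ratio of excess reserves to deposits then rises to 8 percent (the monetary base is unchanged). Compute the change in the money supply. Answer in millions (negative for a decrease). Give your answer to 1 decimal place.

Initially m₁ = (1 + 0.0962) / (0.1783 + 0.0376 + 0.0962) ≈ 3.5123, so M₁ = 3.5123 × 29.2 ≈ 102.5592 million.
After the change m₂ = (1 + 0.0962) / (0.1783 + 0.08 + 0.0962) ≈ 3.0922, so M₂ = 3.0922 × 29.2 ≈ 90.2922 million.
ΔM = M₂ − M₁ = 90.2922 − 102.5592 = -12.267 million.

-12.3 million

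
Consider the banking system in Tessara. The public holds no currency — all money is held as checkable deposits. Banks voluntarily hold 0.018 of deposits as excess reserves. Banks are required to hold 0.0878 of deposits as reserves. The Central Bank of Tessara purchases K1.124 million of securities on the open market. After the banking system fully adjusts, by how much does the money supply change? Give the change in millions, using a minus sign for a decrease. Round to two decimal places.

K10.62 million

The money multiplier is m = 1 / (rr + e) = 1 / (0.0878 + 0.018) ≈ 9.4518.
The purchase adds 1.124 million of base, so ΔM = m × ΔMB = 9.4518 × (+1.124) ≈ 10.6238 million.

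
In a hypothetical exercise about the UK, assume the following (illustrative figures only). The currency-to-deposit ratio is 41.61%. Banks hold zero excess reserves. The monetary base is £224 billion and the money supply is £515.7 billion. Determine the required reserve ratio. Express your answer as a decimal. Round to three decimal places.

Using m = M/MB = 515.7/224 ≈ 2.302232. Since m = (1 + c)/(c + rr + e), the denominator satisfies c + rr + e = (1 + c)/m = (1 + 0.4161) / 2.302232 ≈ 0.615099.
With c = 0.4161 and e = 0, the required reserve ratio is 0.615099 − 0.4161 − 0 = 0.198999.

0.199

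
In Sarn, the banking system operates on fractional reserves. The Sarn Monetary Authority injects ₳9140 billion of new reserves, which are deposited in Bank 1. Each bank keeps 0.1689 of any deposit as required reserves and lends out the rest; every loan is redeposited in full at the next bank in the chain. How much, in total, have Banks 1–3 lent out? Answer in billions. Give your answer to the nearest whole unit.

Bank i lends (1 − rr)^i of the original deposit: Bank 1 lends 9140·0.8311 = 7596.2540, Bank 2 lends 9140·0.8311² ≈ 6313.2467, and so on.
Summing a geometric series: total = 9140·[0.8311·(1 − 0.8311^3) / (1 − 0.8311)] ≈ 19156.4400 billion.

₳19156 billion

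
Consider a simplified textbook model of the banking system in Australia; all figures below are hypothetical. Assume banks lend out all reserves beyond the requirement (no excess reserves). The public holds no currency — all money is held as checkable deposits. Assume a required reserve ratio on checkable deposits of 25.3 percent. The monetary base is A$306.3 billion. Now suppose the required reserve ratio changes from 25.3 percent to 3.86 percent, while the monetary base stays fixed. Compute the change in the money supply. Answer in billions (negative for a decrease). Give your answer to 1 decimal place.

Initially m₁ = 1 / (0.253) ≈ 3.95257, so M₁ = 3.95257 × 306.3 ≈ 1210.6722 billion.
After the change m₂ = 1 / (0.0386) ≈ 25.90674, so M₂ = 25.90674 × 306.3 ≈ 7935.2345 billion.
ΔM = M₂ − M₁ = 7935.2345 − 1210.6722 = 6724.5623 billion.

A$6724.6 billion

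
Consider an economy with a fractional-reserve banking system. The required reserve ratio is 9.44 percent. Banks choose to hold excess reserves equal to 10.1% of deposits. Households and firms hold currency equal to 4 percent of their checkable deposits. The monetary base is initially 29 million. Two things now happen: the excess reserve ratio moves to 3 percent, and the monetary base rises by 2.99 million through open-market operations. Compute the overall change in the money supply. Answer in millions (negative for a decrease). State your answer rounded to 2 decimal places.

Before: m₁ = (1 + 0.04) / (0.0944 + 0.101 + 0.04) ≈ 4.41801, MB₁ = 29, so M₁ = 4.41801 × 29 ≈ 128.1223 million.
After: m₂ = (1 + 0.04) / (0.0944 + 0.03 + 0.04) ≈ 6.32603, MB₂ = 29 + 2.99 = 31.99, so M₂ = 6.32603 × 31.99 ≈ 202.3697 million.
ΔM = M₂ − M₁ = 202.3697 − 128.1223 = 74.2474 million.

74.25 million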